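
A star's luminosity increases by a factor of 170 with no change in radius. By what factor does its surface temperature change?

P ∝ T⁴ ⇒ T ∝ P^(1/4), so T scales by (170)^(1/4) = 3.61.

factor ≈ 3.61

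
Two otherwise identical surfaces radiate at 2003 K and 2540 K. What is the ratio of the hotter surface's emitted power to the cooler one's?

ratio ≈ 2.59

P ∝ T⁴, so the ratio is (2540/2003)⁴ = (1.268)⁴ = 2.59.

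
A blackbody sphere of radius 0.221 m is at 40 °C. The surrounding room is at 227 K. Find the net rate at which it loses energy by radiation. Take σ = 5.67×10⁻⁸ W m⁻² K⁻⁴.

A = 4πr² = 4π × (0.221)² = 0.614 m².
Convert: 40 °C = 313 K.
Q = σA(T⁴ − T_s⁴). T⁴ − T_s⁴ = (313)⁴ − (227)⁴ = 9.60×10^9 − 2.66×10^9 = 6.94×10^9 K⁴.
Q = 5.67×10⁻⁸ × 0.614 × 6.94×10^9 = 242 W.

Q ≈ 242 W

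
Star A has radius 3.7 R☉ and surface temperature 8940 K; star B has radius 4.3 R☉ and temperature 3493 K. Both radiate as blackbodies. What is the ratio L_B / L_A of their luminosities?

L = 4πR²σT⁴ ∝ R²T⁴, so L_B/L_A = (4.3/3.7)² × (3493/8940)⁴ = 1.35 × 0.0233 = 0.0315.

L_B/L_A ≈ 0.0315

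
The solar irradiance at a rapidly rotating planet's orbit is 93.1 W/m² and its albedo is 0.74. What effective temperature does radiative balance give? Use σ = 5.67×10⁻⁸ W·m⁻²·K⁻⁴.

T ≈ 102 K

Power absorbed = (1−a)S·πR²; power emitted = 4πR²σT⁴. Equating and cancelling πR²:
T = ((1−a)S / 4σ)^(1/4) = (24.2 / (4 × 5.67×10⁻⁸))^(1/4) = (1.07×10^8)^(1/4).
T = 102 K.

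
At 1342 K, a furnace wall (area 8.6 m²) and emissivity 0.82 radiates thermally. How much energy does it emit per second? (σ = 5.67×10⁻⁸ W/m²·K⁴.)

Stefan–Boltzmann: P = εσAT⁴ = 0.82 × 5.67×10⁻⁸ × 8.60 × (1342)⁴ = 0.82 × 5.67×10⁻⁸ × 8.60 × 3.24×10^12.
P = 1.30×10^6 W.

P ≈ 1.30×10^6 W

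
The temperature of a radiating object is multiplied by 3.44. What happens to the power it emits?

P ∝ T⁴, so the power scales as (3.44)⁴ = 140.

factor ≈ 140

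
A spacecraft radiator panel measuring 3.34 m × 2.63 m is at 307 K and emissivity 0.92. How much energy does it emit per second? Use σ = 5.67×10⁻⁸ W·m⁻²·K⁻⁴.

A = 3.34 × 2.63 = 8.78 m².
P = εσAT⁴ = 0.92 × 5.67×10⁻⁸ × 8.78 × (307)⁴ = 0.92 × 5.67×10⁻⁸ × 8.78 × 8.88×10^9.
P = 4070 W.

P ≈ 4070 W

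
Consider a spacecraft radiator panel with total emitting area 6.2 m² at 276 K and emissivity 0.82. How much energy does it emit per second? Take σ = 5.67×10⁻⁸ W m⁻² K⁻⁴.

P ≈ 1670 W

P = εσAT⁴ = 0.82 × 5.67×10⁻⁸ × 6.20 × (276)⁴ = 0.82 × 5.67×10⁻⁸ × 6.20 × 5.80×10^9.
P = 1670 W.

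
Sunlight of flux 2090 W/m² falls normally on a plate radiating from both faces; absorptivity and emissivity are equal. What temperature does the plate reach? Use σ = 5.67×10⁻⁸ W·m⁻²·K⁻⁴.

T ≈ 368 K

Absorbed flux αS = emitted flux 2εσT⁴ per unit area; with α = ε this gives T = (S/2σ)^(1/4).
T = (2090 / (2 × 5.67×10⁻⁸))^(1/4) = (1.84×10^10)^(1/4).
T = 368 K.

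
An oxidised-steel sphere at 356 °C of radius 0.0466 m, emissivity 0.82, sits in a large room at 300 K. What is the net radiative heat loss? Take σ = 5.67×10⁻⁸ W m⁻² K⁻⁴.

A = 4πr² = 4π × (0.0466)² = 0.0273 m².
Convert: 356 °C = 629 K.
Q = εσA(T⁴ − T_s⁴). T⁴ − T_s⁴ = (629)⁴ − (300)⁴ = 1.57×10^11 − 8.10×10^9 = 1.48×10^11 K⁴.
Q = 0.82 × 5.67×10⁻⁸ × 0.0273 × 1.48×10^11 = 188 W.

Q ≈ 188 W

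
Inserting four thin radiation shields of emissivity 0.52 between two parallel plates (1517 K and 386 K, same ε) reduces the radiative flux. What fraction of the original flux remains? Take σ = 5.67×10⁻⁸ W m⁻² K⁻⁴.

With N identical shields there are N+1 = 5 gaps in series, each with the same radiative resistance, so the flux falls to 1/(N+1) of its unshielded value.

ratio ≈ 0.200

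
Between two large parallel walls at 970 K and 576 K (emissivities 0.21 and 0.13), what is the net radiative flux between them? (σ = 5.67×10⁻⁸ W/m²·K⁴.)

q ≈ 3840 W/m²

For two large parallel gray plates, q = σ(T₁⁴ − T₂⁴) / (1/ε₁ + 1/ε₂ − 1).
1/ε₁ + 1/ε₂ − 1 = 1/0.21 + 1/0.13 − 1 = 11.45.
T₁⁴ − T₂⁴ = 8.85×10^11 − 1.10×10^11 = 7.75×10^11 K⁴.
q = 5.67×10⁻⁸ × 7.75×10^11 / 11.45 = 3840 W/m².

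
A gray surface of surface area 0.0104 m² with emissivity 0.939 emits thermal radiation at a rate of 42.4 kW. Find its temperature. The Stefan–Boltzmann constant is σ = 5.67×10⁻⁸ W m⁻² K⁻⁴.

T ≈ 2960 K

From P = εσAT⁴, T = (P / εσA)^(1/4) = (42400 / (0.939 × 5.67×10⁻⁸ × 0.0104))^(1/4).
T = (7.66×10^13)^(1/4) = 2960 K.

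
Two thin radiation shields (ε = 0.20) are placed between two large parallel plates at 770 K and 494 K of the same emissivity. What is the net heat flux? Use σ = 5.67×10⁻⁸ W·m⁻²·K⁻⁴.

Each of the 3 gaps contributes resistance (2/ε − 1) = 2/0.20 − 1 = 9.000; total = 27.00.
q = σ(T₁⁴ − T₂⁴) / 27.00 = 5.67×10⁻⁸ × 2.92×10^11 / 27.00 = 613 W/m².

q ≈ 613 W/m²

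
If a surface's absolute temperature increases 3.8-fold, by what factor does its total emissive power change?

factor ≈ 209

P ∝ T⁴, so the power scales as (3.8)⁴ = 209.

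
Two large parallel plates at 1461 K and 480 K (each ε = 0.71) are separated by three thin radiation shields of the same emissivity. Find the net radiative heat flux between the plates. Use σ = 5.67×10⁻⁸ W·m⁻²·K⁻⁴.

Each of the 4 gaps contributes resistance (2/ε − 1) = 2/0.71 − 1 = 1.817; total = 7.268.
q = σ(T₁⁴ − T₂⁴) / 7.268 = 5.67×10⁻⁸ × 4.50×10^12 / 7.268 = 35100 W/m².

q ≈ 35100 W/m²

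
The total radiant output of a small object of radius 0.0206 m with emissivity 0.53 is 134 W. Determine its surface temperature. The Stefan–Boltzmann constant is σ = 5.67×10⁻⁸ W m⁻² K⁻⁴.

A = 4πr² = 4π × (0.0206)² = 5.33×10^-3 m².
From P = εσAT⁴, T = (P / εσA)^(1/4) = (134 / (0.53 × 5.67×10⁻⁸ × 5.33×10^-3))^(1/4).
T = (8.36×10^11)^(1/4) = 956 K.

T ≈ 956 K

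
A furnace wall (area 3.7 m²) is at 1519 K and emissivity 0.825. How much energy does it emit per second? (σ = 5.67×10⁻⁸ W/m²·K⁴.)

P = εσAT⁴ = 0.825 × 5.67×10⁻⁸ × 3.70 × (1519)⁴ = 0.825 × 5.67×10⁻⁸ × 3.70 × 5.32×10^12.
P = 9.21×10^5 W.

P ≈ 9.21×10^5 W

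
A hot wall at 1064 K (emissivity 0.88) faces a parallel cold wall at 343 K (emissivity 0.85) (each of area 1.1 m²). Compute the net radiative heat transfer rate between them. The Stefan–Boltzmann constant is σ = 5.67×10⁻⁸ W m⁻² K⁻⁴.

For two large parallel gray plates, q = σ(T₁⁴ − T₂⁴) / (1/ε₁ + 1/ε₂ − 1).
1/ε₁ + 1/ε₂ − 1 = 1/0.88 + 1/0.85 − 1 = 1.313.
T₁⁴ − T₂⁴ = 1.28×10^12 − 1.38×10^10 = 1.27×10^12 K⁴.
q = 5.67×10⁻⁸ × 1.27×10^12 / 1.313 = 54800 W/m².
Q = q·A = 54800 × 1.1 = 60200 W.

Q ≈ 60200 W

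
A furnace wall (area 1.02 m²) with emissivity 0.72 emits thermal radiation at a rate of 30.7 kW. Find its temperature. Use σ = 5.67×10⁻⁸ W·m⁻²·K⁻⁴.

T ≈ 927 K

From P = εσAT⁴, T = (P / εσA)^(1/4) = (30700 / (0.72 × 5.67×10⁻⁸ × 1.02))^(1/4).
T = (7.37×10^11)^(1/4) = 927 K.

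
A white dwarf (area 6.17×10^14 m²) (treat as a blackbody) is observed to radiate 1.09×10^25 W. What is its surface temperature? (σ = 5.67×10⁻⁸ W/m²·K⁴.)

From P = σAT⁴, T = (P / σA)^(1/4) = (1.09×10^25 / (5.67×10⁻⁸ × 6.17×10^14))^(1/4).
T = (3.12×10^17)^(1/4) = 23600 K.

T ≈ 23600 K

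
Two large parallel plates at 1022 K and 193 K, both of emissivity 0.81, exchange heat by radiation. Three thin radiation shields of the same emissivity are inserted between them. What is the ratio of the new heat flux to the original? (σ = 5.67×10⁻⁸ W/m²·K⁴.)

ratio ≈ 0.250

With N identical shields there are N+1 = 4 gaps in series, each with the same radiative resistance, so the flux falls to 1/(N+1) of its unshielded value.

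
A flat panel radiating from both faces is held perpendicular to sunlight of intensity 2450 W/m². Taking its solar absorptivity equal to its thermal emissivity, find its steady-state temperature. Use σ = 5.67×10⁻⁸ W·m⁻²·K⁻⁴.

T ≈ 383 K

Absorbed flux αS = emitted flux 2εσT⁴ per unit area; with α = ε this gives T = (S/2σ)^(1/4).
T = (2450 / (2 × 5.67×10⁻⁸))^(1/4) = (2.16×10^10)^(1/4).
T = 383 K.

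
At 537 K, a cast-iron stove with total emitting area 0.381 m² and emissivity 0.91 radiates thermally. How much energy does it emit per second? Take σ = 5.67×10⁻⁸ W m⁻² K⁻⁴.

P = εσAT⁴ = 0.91 × 5.67×10⁻⁸ × 0.381 × (537)⁴ = 0.91 × 5.67×10⁻⁸ × 0.381 × 8.32×10^10.
P = 1630 W.

P ≈ 1630 W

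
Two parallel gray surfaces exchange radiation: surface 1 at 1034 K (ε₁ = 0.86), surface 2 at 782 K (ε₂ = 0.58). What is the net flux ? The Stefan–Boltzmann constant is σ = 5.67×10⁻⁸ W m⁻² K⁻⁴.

For two large parallel gray plates, q = σ(T₁⁴ − T₂⁴) / (1/ε₁ + 1/ε₂ − 1).
1/ε₁ + 1/ε₂ − 1 = 1/0.86 + 1/0.58 − 1 = 1.887.
T₁⁴ − T₂⁴ = 1.14×10^12 − 3.74×10^11 = 7.69×10^11 K⁴.
q = 5.67×10⁻⁸ × 7.69×10^11 / 1.887 = 23100 W/m².

q ≈ 23100 W/m²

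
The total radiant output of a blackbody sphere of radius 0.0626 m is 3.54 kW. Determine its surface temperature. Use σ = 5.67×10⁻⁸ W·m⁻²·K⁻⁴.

T ≈ 1060 K

A = 4πr² = 4π × (0.0626)² = 0.0492 m².
From P = σAT⁴, T = (P / σA)^(1/4) = (3540 / (5.67×10⁻⁸ × 0.0492))^(1/4).
T = (1.27×10^12)^(1/4) = 1060 K.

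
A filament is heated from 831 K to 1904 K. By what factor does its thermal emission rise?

ratio ≈ 27.6

P ∝ T⁴, so the ratio is (1904/831)⁴ = (2.291)⁴ = 27.6.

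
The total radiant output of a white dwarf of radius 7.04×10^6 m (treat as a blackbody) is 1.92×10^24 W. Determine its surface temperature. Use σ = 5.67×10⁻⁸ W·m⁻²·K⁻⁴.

A = 4πr² = 4π × (7.04×10^6)² = 6.23×10^14 m².
From P = σAT⁴, T = (P / σA)^(1/4) = (1.92×10^24 / (5.67×10⁻⁸ × 6.23×10^14))^(1/4).
T = (5.44×10^16)^(1/4) = 15300 K.

T ≈ 15300 K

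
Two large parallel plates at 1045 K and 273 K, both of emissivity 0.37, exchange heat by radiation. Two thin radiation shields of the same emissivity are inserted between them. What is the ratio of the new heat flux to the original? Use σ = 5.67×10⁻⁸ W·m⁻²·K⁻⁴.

With N identical shields there are N+1 = 3 gaps in series, each with the same radiative resistance, so the flux falls to 1/(N+1) of its unshielded value.

ratio ≈ 0.333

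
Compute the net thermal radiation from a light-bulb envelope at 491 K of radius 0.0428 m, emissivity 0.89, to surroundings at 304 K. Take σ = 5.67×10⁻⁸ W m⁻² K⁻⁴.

A = 4πr² = 4π × (0.0428)² = 0.0230 m².
Q = εσA(T⁴ − T_s⁴). T⁴ − T_s⁴ = (491)⁴ − (304)⁴ = 5.81×10^10 − 8.54×10^9 = 4.96×10^10 K⁴.
Q = 0.89 × 5.67×10⁻⁸ × 0.0230 × 4.96×10^10 = 57.6 W.

Q ≈ 57.6 W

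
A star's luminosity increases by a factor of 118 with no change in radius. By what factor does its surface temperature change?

factor ≈ 3.30

P ∝ T⁴ ⇒ T ∝ P^(1/4), so T scales by (118)^(1/4) = 3.30.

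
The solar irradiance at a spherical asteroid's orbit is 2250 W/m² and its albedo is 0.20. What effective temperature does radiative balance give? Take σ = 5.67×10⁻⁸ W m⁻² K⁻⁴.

Power absorbed = (1−a)S·πR²; power emitted = 4πR²σT⁴. Equating and cancelling πR²:
T = ((1−a)S / 4σ)^(1/4) = (1800 / (4 × 5.67×10⁻⁸))^(1/4) = (7.94×10^9)^(1/4).
T = 298 K.

T ≈ 298 K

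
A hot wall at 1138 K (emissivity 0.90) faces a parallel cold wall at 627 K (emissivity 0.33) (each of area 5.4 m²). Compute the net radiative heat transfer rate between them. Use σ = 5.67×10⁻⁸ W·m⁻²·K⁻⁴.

For two large parallel gray plates, q = σ(T₁⁴ − T₂⁴) / (1/ε₁ + 1/ε₂ − 1).
1/ε₁ + 1/ε₂ − 1 = 1/0.90 + 1/0.33 − 1 = 3.141.
T₁⁴ − T₂⁴ = 1.68×10^12 − 1.55×10^11 = 1.52×10^12 K⁴.
q = 5.67×10⁻⁸ × 1.52×10^12 / 3.141 = 27500 W/m².
Q = q·A = 27500 × 5.4 = 1.48×10^5 W.

Q ≈ 1.48×10^5 W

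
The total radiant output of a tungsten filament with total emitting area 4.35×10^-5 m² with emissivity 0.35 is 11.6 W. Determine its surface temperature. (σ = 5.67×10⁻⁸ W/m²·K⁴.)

From P = εσAT⁴, T = (P / εσA)^(1/4) = (11.6 / (0.35 × 5.67×10⁻⁸ × 4.35×10^-5))^(1/4).
T = (1.34×10^13)^(1/4) = 1910 K.

T ≈ 1910 K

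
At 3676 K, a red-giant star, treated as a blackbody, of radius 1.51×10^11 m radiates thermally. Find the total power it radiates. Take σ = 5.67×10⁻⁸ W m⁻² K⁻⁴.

P ≈ 2.97×10^30 W

A = 4πr² = 4π × (1.51×10^11)² = 2.87×10^23 m².
P = σAT⁴ = 5.67×10⁻⁸ × 2.87×10^23 × (3676)⁴ = 5.67×10⁻⁸ × 2.87×10^23 × 1.83×10^14.
P = 2.97×10^30 W.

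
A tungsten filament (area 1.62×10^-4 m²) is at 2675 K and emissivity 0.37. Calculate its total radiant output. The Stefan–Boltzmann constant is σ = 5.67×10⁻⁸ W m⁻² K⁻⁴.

P ≈ 174 W

P = εσAT⁴ = 0.37 × 5.67×10⁻⁸ × 1.62×10^-4 × (2675)⁴ = 0.37 × 5.67×10⁻⁸ × 1.62×10^-4 × 5.12×10^13.
P = 174 W.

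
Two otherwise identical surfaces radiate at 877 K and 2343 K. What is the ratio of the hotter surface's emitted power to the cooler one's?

ratio ≈ 50.9

P ∝ T⁴, so the ratio is (2343/877)⁴ = (2.672)⁴ = 50.9.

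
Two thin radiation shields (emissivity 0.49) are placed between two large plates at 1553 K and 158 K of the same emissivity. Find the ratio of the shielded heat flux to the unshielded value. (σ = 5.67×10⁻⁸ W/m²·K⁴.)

ratio ≈ 0.333

With N identical shields there are N+1 = 3 gaps in series, each with the same radiative resistance, so the flux falls to 1/(N+1) of its unshielded value.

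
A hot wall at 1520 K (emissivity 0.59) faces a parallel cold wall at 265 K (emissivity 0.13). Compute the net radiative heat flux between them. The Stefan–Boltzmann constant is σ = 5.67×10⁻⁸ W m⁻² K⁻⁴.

For two large parallel gray plates, q = σ(T₁⁴ − T₂⁴) / (1/ε₁ + 1/ε₂ − 1).
1/ε₁ + 1/ε₂ − 1 = 1/0.59 + 1/0.13 − 1 = 8.387.
T₁⁴ − T₂⁴ = 5.34×10^12 − 4.93×10^9 = 5.33×10^12 K⁴.
q = 5.67×10⁻⁸ × 5.33×10^12 / 8.387 = 36100 W/m².

q ≈ 36100 W/m²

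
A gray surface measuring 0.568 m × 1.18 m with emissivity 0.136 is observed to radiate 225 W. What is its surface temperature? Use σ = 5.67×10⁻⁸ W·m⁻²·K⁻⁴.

T ≈ 457 K

A = 0.568 × 1.18 = 0.670 m².
From P = εσAT⁴, T = (P / εσA)^(1/4) = (225 / (0.136 × 5.67×10⁻⁸ × 0.670))^(1/4).
T = (4.35×10^10)^(1/4) = 457 K.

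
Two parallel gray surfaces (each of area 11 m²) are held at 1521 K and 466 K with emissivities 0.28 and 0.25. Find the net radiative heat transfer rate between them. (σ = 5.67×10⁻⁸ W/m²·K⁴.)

Q ≈ 5.03×10^5 W

For two large parallel gray plates, q = σ(T₁⁴ − T₂⁴) / (1/ε₁ + 1/ε₂ − 1).
1/ε₁ + 1/ε₂ − 1 = 1/0.28 + 1/0.25 − 1 = 6.571.
T₁⁴ − T₂⁴ = 5.35×10^12 − 4.72×10^10 = 5.30×10^12 K⁴.
q = 5.67×10⁻⁸ × 5.30×10^12 / 6.571 = 45800 W/m².
Q = q·A = 45800 × 11 = 5.03×10^5 W.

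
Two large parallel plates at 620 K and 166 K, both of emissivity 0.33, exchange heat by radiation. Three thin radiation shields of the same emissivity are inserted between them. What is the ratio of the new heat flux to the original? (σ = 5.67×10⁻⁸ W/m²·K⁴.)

With N identical shields there are N+1 = 4 gaps in series, each with the same radiative resistance, so the flux falls to 1/(N+1) of its unshielded value.

ratio ≈ 0.250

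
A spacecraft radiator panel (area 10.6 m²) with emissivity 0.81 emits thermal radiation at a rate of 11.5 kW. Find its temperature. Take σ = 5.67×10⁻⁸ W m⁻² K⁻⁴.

From P = εσAT⁴, T = (P / εσA)^(1/4) = (11500 / (0.81 × 5.67×10⁻⁸ × 10.6))^(1/4).
T = (2.36×10^10)^(1/4) = 392 K.

T ≈ 392 K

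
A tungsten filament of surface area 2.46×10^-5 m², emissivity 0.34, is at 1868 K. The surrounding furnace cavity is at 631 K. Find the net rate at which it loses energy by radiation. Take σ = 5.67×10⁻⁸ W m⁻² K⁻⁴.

Q ≈ 5.70 W

Q = εσA(T⁴ − T_s⁴). T⁴ − T_s⁴ = (1868)⁴ − (631)⁴ = 1.22×10^13 − 1.59×10^11 = 1.20×10^13 K⁴.
Q = 0.34 × 5.67×10⁻⁸ × 2.46×10^-5 × 1.20×10^13 = 5.70 W.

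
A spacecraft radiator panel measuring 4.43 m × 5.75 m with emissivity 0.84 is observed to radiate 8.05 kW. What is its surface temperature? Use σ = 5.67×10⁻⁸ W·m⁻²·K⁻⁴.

T ≈ 285 K

A = 4.43 × 5.75 = 25.5 m².
From P = εσAT⁴, T = (P / εσA)^(1/4) = (8050 / (0.84 × 5.67×10⁻⁸ × 25.5))^(1/4).
T = (6.64×10^9)^(1/4) = 285 K.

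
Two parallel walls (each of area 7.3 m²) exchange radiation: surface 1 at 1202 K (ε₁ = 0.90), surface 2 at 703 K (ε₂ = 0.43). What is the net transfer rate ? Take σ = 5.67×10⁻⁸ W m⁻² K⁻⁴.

For two large parallel gray plates, q = σ(T₁⁴ − T₂⁴) / (1/ε₁ + 1/ε₂ − 1).
1/ε₁ + 1/ε₂ − 1 = 1/0.90 + 1/0.43 − 1 = 2.437.
T₁⁴ − T₂⁴ = 2.09×10^12 − 2.44×10^11 = 1.84×10^12 K⁴.
q = 5.67×10⁻⁸ × 1.84×10^12 / 2.437 = 42900 W/m².
Q = q·A = 42900 × 7.3 = 3.13×10^5 W.

Q ≈ 3.13×10^5 W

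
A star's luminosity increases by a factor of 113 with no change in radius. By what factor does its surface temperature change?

P ∝ T⁴ ⇒ T ∝ P^(1/4), so T scales by (113)^(1/4) = 3.26.

factor ≈ 3.26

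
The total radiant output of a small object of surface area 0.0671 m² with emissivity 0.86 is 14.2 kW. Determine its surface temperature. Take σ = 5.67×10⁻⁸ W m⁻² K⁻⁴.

T ≈ 1440 K

From P = εσAT⁴, T = (P / εσA)^(1/4) = (14200 / (0.86 × 5.67×10⁻⁸ × 0.0671))^(1/4).
T = (4.34×10^12)^(1/4) = 1440 K.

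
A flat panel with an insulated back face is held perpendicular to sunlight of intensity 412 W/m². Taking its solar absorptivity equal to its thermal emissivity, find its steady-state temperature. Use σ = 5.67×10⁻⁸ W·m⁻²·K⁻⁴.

T ≈ 292 K

Absorbed flux αS = emitted flux εσT⁴ (one radiating face); with α = ε, T = (S/σ)^(1/4).
T = (412 / 5.67×10⁻⁸)^(1/4) = (7.27×10^9)^(1/4).
T = 292 K.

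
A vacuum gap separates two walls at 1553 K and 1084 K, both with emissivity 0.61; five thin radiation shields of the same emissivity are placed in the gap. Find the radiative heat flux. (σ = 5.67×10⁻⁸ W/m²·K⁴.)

q ≈ 18400 W/m²

Each of the 6 gaps contributes resistance (2/ε − 1) = 2/0.61 − 1 = 2.279; total = 13.67.
q = σ(T₁⁴ − T₂⁴) / 13.67 = 5.67×10⁻⁸ × 4.44×10^12 / 13.67 = 18400 W/m².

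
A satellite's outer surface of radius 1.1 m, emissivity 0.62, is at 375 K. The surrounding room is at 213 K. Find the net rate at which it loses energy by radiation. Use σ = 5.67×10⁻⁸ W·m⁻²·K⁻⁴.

A = 4πr² = 4π × (1.1)² = 15.2 m².
Q = εσA(T⁴ − T_s⁴). T⁴ − T_s⁴ = (375)⁴ − (213)⁴ = 1.98×10^10 − 2.06×10^9 = 1.77×10^10 K⁴.
Q = 0.62 × 5.67×10⁻⁸ × 15.2 × 1.77×10^10 = 9470 W.

Q ≈ 9470 W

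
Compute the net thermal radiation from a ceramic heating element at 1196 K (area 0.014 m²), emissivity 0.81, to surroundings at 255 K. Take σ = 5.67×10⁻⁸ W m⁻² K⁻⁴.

Q = εσA(T⁴ − T_s⁴). T⁴ − T_s⁴ = (1196)⁴ − (255)⁴ = 2.05×10^12 − 4.23×10^9 = 2.04×10^12 K⁴.
Q = 0.81 × 5.67×10⁻⁸ × 0.0140 × 2.04×10^12 = 1310 W.

Q ≈ 1310 W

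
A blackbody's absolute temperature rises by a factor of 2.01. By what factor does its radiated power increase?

P ∝ T⁴, so the power scales as (2.01)⁴ = 16.3.

factor ≈ 16.3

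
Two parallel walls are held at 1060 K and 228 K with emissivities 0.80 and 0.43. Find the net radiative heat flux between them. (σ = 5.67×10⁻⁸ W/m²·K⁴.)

q ≈ 27700 W/m²

For two large parallel gray plates, q = σ(T₁⁴ − T₂⁴) / (1/ε₁ + 1/ε₂ − 1).
1/ε₁ + 1/ε₂ − 1 = 1/0.80 + 1/0.43 − 1 = 2.576.
T₁⁴ − T₂⁴ = 1.26×10^12 − 2.70×10^9 = 1.26×10^12 K⁴.
q = 5.67×10⁻⁸ × 1.26×10^12 / 2.576 = 27700 W/m².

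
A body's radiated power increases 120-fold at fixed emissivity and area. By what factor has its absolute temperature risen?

P ∝ T⁴ ⇒ T ∝ P^(1/4), so T scales by (120)^(1/4) = 3.31.

factor ≈ 3.31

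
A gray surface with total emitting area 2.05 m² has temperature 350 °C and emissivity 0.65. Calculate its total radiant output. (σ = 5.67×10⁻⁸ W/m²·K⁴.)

P ≈ 11400 W

350 °C = 623 K.
Stefan–Boltzmann: P = εσAT⁴ = 0.65 × 5.67×10⁻⁸ × 2.05 × (623)⁴ = 0.65 × 5.67×10⁻⁸ × 2.05 × 1.51×10^11.
P = 11400 W.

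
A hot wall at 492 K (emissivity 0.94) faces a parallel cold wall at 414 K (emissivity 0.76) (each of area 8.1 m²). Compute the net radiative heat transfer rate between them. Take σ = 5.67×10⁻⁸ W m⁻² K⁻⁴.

For two large parallel gray plates, q = σ(T₁⁴ − T₂⁴) / (1/ε₁ + 1/ε₂ − 1).
1/ε₁ + 1/ε₂ − 1 = 1/0.94 + 1/0.76 − 1 = 1.380.
T₁⁴ − T₂⁴ = 5.86×10^10 − 2.94×10^10 = 2.92×10^10 K⁴.
q = 5.67×10⁻⁸ × 2.92×10^10 / 1.380 = 1200 W/m².
Q = q·A = 1200 × 8.1 = 9730 W.

Q ≈ 9730 W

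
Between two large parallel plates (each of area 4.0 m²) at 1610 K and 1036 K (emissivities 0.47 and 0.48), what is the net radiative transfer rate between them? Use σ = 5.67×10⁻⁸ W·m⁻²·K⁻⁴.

Q ≈ 3.93×10^5 W

For two large parallel gray plates, q = σ(T₁⁴ − T₂⁴) / (1/ε₁ + 1/ε₂ − 1).
1/ε₁ + 1/ε₂ − 1 = 1/0.47 + 1/0.48 − 1 = 3.211.
T₁⁴ − T₂⁴ = 6.72×10^12 − 1.15×10^12 = 5.57×10^12 K⁴.
q = 5.67×10⁻⁸ × 5.57×10^12 / 3.211 = 98300 W/m².
Q = q·A = 98300 × 4.0 = 3.93×10^5 W.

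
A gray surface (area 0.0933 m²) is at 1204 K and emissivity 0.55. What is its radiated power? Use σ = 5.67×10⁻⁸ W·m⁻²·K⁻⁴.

P = εσAT⁴ = 0.55 × 5.67×10⁻⁸ × 0.0933 × (1204)⁴ = 0.55 × 5.67×10⁻⁸ × 0.0933 × 2.10×10^12.
P = 6110 W.

P ≈ 6110 W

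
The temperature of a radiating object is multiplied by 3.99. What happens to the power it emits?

P ∝ T⁴, so the power scales as (3.99)⁴ = 253.

factor ≈ 253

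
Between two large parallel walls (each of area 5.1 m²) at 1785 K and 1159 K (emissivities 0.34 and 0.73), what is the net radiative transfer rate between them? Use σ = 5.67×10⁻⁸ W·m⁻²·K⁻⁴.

Q ≈ 7.29×10^5 W

For two large parallel gray plates, q = σ(T₁⁴ − T₂⁴) / (1/ε₁ + 1/ε₂ − 1).
1/ε₁ + 1/ε₂ − 1 = 1/0.34 + 1/0.73 − 1 = 3.311.
T₁⁴ − T₂⁴ = 1.02×10^13 − 1.80×10^12 = 8.35×10^12 K⁴.
q = 5.67×10⁻⁸ × 8.35×10^12 / 3.311 = 1.43×10^5 W/m².
Q = q·A = 1.43×10^5 × 5.1 = 7.29×10^5 W.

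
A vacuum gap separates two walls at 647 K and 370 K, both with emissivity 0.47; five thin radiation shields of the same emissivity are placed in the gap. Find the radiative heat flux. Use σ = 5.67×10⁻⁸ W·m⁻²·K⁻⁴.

q ≈ 454 W/m²

Each of the 6 gaps contributes resistance (2/ε − 1) = 2/0.47 − 1 = 3.255; total = 19.53.
q = σ(T₁⁴ − T₂⁴) / 19.53 = 5.67×10⁻⁸ × 1.56×10^11 / 19.53 = 454 W/m².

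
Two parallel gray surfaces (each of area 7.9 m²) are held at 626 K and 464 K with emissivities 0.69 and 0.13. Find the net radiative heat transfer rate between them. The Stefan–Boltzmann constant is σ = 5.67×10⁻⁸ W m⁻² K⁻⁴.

Q ≈ 5900 W

For two large parallel gray plates, q = σ(T₁⁴ − T₂⁴) / (1/ε₁ + 1/ε₂ − 1).
1/ε₁ + 1/ε₂ − 1 = 1/0.69 + 1/0.13 − 1 = 8.142.
T₁⁴ − T₂⁴ = 1.54×10^11 − 4.64×10^10 = 1.07×10^11 K⁴.
q = 5.67×10⁻⁸ × 1.07×10^11 / 8.142 = 747 W/m².
Q = q·A = 747 × 7.9 = 5900 W.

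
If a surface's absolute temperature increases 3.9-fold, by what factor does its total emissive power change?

P ∝ T⁴, so the power scales as (3.9)⁴ = 231.

factor ≈ 231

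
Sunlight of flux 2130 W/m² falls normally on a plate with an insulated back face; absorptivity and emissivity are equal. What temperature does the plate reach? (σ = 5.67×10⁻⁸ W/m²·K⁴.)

Absorbed flux αS = emitted flux εσT⁴ (one radiating face); with α = ε, T = (S/σ)^(1/4).
T = (2130 / 5.67×10⁻⁸)^(1/4) = (3.76×10^10)^(1/4).
T = 440 K.

T ≈ 440 K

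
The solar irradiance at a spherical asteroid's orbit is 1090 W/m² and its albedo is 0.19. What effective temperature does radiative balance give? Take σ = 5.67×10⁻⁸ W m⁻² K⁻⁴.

T ≈ 250 K

Power absorbed = (1−a)S·πR²; power emitted = 4πR²σT⁴. Equating and cancelling πR²:
T = ((1−a)S / 4σ)^(1/4) = (883 / (4 × 5.67×10⁻⁸))^(1/4) = (3.89×10^9)^(1/4).
T = 250 K.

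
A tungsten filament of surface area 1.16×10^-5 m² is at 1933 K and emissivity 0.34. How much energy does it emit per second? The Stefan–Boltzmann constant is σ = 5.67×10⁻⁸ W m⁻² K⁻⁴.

P ≈ 3.12 W

Stefan–Boltzmann: P = εσAT⁴ = 0.34 × 5.67×10⁻⁸ × 1.16×10^-5 × (1933)⁴ = 0.34 × 5.67×10⁻⁸ × 1.16×10^-5 × 1.40×10^13.
P = 3.12 W.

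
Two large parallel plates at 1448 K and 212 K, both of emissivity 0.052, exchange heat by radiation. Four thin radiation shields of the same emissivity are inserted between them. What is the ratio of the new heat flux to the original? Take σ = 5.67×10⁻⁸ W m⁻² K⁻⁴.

ratio ≈ 0.200

With N identical shields there are N+1 = 5 gaps in series, each with the same radiative resistance, so the flux falls to 1/(N+1) of its unshielded value.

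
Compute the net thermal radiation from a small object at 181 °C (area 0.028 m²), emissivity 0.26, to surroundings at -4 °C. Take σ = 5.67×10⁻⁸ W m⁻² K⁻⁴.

Convert: 181 °C = 454 K; -4 °C = 269 K.
Q = εσA(T⁴ − T_s⁴). T⁴ − T_s⁴ = (454)⁴ − (269)⁴ = 4.25×10^10 − 5.24×10^9 = 3.72×10^10 K⁴.
Q = 0.26 × 5.67×10⁻⁸ × 0.0280 × 3.72×10^10 = 15.4 W.

Q ≈ 15.4 W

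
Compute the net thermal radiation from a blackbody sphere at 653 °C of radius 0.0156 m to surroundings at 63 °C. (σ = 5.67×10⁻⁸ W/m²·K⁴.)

A = 4πr² = 4π × (0.0156)² = 3.06×10^-3 m².
Convert: 653 °C = 926 K; 63 °C = 336 K.
Q = σA(T⁴ − T_s⁴). T⁴ − T_s⁴ = (926)⁴ − (336)⁴ = 7.35×10^11 − 1.27×10^10 = 7.23×10^11 K⁴.
Q = 5.67×10⁻⁸ × 3.06×10^-3 × 7.23×10^11 = 125 W.

Q ≈ 125 W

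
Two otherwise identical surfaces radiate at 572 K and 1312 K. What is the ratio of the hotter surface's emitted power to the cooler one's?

ratio ≈ 27.7

P ∝ T⁴, so the ratio is (1312/572)⁴ = (2.294)⁴ = 27.7.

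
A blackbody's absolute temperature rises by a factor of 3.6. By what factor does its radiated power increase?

factor ≈ 168

P ∝ T⁴, so the power scales as (3.6)⁴ = 168.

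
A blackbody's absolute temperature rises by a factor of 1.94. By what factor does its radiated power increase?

P ∝ T⁴, so the power scales as (1.94)⁴ = 14.2.

factor ≈ 14.2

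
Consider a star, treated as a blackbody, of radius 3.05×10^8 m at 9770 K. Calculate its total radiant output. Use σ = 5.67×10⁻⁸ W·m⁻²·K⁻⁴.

P ≈ 6.04×10^26 W

A = 4πr² = 4π × (3.05×10^8)² = 1.17×10^18 m².
P = σAT⁴ = 5.67×10⁻⁸ × 1.17×10^18 × (9770)⁴ = 5.67×10⁻⁸ × 1.17×10^18 × 9.11×10^15.
P = 6.04×10^26 W.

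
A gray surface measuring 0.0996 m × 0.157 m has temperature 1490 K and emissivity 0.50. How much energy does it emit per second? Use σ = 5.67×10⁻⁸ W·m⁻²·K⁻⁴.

A = 0.0996 × 0.157 = 0.0156 m².
P = εσAT⁴ = 0.50 × 5.67×10⁻⁸ × 0.0156 × (1490)⁴ = 0.50 × 5.67×10⁻⁸ × 0.0156 × 4.93×10^12.
P = 2190 W.

P ≈ 2190 W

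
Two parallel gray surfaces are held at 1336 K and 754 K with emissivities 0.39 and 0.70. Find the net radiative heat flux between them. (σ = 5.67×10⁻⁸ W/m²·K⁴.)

For two large parallel gray plates, q = σ(T₁⁴ − T₂⁴) / (1/ε₁ + 1/ε₂ − 1).
1/ε₁ + 1/ε₂ − 1 = 1/0.39 + 1/0.70 − 1 = 2.993.
T₁⁴ − T₂⁴ = 3.19×10^12 − 3.23×10^11 = 2.86×10^12 K⁴.
q = 5.67×10⁻⁸ × 2.86×10^12 / 2.993 = 54200 W/m².

q ≈ 54200 W/m²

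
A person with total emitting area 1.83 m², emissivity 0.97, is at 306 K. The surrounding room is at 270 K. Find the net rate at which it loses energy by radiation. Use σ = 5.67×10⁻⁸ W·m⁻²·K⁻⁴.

Q ≈ 348 W

Q = εσA(T⁴ − T_s⁴). T⁴ − T_s⁴ = (306)⁴ − (270)⁴ = 8.77×10^9 − 5.31×10^9 = 3.45×10^9 K⁴.
Q = 0.97 × 5.67×10⁻⁸ × 1.83 × 3.45×10^9 = 348 W.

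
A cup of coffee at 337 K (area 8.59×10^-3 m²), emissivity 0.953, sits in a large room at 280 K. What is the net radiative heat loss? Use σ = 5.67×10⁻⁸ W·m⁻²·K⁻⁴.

Q = εσA(T⁴ − T_s⁴). T⁴ − T_s⁴ = (337)⁴ − (280)⁴ = 1.29×10^10 − 6.15×10^9 = 6.75×10^9 K⁴.
Q = 0.953 × 5.67×10⁻⁸ × 8.59×10^-3 × 6.75×10^9 = 3.13 W.

Q ≈ 3.13 W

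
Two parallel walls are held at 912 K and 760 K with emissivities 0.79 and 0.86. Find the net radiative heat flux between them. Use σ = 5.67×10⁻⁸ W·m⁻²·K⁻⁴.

For two large parallel gray plates, q = σ(T₁⁴ − T₂⁴) / (1/ε₁ + 1/ε₂ − 1).
1/ε₁ + 1/ε₂ − 1 = 1/0.79 + 1/0.86 − 1 = 1.429.
T₁⁴ − T₂⁴ = 6.92×10^11 − 3.34×10^11 = 3.58×10^11 K⁴.
q = 5.67×10⁻⁸ × 3.58×10^11 / 1.429 = 14200 W/m².

q ≈ 14200 W/m²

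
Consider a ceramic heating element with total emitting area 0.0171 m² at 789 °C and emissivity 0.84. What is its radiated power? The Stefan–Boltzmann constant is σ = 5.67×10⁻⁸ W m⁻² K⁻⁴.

P ≈ 1040 W

789 °C = 1062 K.
Stefan–Boltzmann: P = εσAT⁴ = 0.84 × 5.67×10⁻⁸ × 0.0171 × (1062)⁴ = 0.84 × 5.67×10⁻⁸ × 0.0171 × 1.27×10^12.
P = 1040 W.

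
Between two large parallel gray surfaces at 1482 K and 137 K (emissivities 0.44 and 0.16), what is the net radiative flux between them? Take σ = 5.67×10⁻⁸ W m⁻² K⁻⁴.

q ≈ 36400 W/m²

For two large parallel gray plates, q = σ(T₁⁴ − T₂⁴) / (1/ε₁ + 1/ε₂ − 1).
1/ε₁ + 1/ε₂ − 1 = 1/0.44 + 1/0.16 − 1 = 7.523.
T₁⁴ − T₂⁴ = 4.82×10^12 − 3.52×10^8 = 4.82×10^12 K⁴.
q = 5.67×10⁻⁸ × 4.82×10^12 / 7.523 = 36400 W/m².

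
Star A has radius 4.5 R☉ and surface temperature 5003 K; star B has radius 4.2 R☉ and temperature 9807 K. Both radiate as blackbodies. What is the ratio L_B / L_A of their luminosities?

L = 4πR²σT⁴ ∝ R²T⁴, so L_B/L_A = (4.2/4.5)² × (9807/5003)⁴ = 0.871 × 14.8 = 12.9.

L_B/L_A ≈ 12.9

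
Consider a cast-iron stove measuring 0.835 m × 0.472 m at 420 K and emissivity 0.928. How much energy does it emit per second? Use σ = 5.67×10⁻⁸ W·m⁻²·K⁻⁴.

P ≈ 645 W

A = 0.835 × 0.472 = 0.394 m².
Stefan–Boltzmann: P = εσAT⁴ = 0.928 × 5.67×10⁻⁸ × 0.394 × (420)⁴ = 0.928 × 5.67×10⁻⁸ × 0.394 × 3.11×10^10.
P = 645 W.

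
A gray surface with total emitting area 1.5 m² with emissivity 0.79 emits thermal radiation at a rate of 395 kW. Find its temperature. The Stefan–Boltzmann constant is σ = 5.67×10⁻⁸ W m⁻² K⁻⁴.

T ≈ 1560 K

From P = εσAT⁴, T = (P / εσA)^(1/4) = (3.95×10^5 / (0.79 × 5.67×10⁻⁸ × 1.50))^(1/4).
T = (5.88×10^12)^(1/4) = 1560 K.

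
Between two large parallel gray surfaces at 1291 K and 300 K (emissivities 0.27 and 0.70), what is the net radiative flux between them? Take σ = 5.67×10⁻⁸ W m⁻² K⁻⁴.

q ≈ 38000 W/m²

For two large parallel gray plates, q = σ(T₁⁴ − T₂⁴) / (1/ε₁ + 1/ε₂ − 1).
1/ε₁ + 1/ε₂ − 1 = 1/0.27 + 1/0.70 − 1 = 4.132.
T₁⁴ − T₂⁴ = 2.78×10^12 − 8.10×10^9 = 2.77×10^12 K⁴.
q = 5.67×10⁻⁸ × 2.77×10^12 / 4.132 = 38000 W/m².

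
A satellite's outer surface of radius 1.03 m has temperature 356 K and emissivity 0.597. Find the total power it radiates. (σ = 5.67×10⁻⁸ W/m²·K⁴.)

A = 4πr² = 4π × (1.03)² = 13.3 m².
Stefan–Boltzmann: P = εσAT⁴ = 0.597 × 5.67×10⁻⁸ × 13.3 × (356)⁴ = 0.597 × 5.67×10⁻⁸ × 13.3 × 1.61×10^10.
P = 7250 W.

P ≈ 7250 W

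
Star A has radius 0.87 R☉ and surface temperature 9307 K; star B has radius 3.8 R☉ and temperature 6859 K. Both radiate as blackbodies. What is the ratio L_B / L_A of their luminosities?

L = 4πR²σT⁴ ∝ R²T⁴, so L_B/L_A = (3.8/0.87)² × (6859/9307)⁴ = 19.1 × 0.295 = 5.63.

L_B/L_A ≈ 5.63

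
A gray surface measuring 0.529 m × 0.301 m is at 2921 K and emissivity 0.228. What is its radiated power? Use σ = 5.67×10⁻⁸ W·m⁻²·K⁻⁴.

A = 0.529 × 0.301 = 0.159 m².
P = εσAT⁴ = 0.228 × 5.67×10⁻⁸ × 0.159 × (2921)⁴ = 0.228 × 5.67×10⁻⁸ × 0.159 × 7.28×10^13.
P = 1.50×10^5 W.

P ≈ 1.50×10^5 W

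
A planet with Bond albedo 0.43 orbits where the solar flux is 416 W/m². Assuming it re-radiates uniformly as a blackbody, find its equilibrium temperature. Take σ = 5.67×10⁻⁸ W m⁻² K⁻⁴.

Power absorbed = (1−a)S·πR²; power emitted = 4πR²σT⁴. Equating and cancelling πR²:
T = ((1−a)S / 4σ)^(1/4) = (237 / (4 × 5.67×10⁻⁸))^(1/4) = (1.05×10^9)^(1/4).
T = 180 K.

T ≈ 180 K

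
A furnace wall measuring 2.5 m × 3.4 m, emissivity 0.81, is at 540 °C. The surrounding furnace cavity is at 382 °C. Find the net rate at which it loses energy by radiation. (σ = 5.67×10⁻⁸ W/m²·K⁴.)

Q ≈ 98700 W

A = 2.5 × 3.4 = 8.50 m².
Convert: 540 °C = 813 K; 382 °C = 655 K.
Q = εσA(T⁴ − T_s⁴). T⁴ − T_s⁴ = (813)⁴ − (655)⁴ = 4.37×10^11 − 1.84×10^11 = 2.53×10^11 K⁴.
Q = 0.81 × 5.67×10⁻⁸ × 8.50 × 2.53×10^11 = 98700 W.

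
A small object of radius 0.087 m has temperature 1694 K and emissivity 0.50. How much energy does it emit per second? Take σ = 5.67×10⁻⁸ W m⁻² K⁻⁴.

A = 4πr² = 4π × (0.087)² = 0.0951 m².
Stefan–Boltzmann: P = εσAT⁴ = 0.50 × 5.67×10⁻⁸ × 0.0951 × (1694)⁴ = 0.50 × 5.67×10⁻⁸ × 0.0951 × 8.23×10^12.
P = 22200 W.

P ≈ 22200 W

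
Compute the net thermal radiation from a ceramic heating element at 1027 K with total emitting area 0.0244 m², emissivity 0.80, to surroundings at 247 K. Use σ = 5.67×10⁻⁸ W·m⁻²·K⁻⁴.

Q ≈ 1230 W

Q = εσA(T⁴ − T_s⁴). T⁴ − T_s⁴ = (1027)⁴ − (247)⁴ = 1.11×10^12 − 3.72×10^9 = 1.11×10^12 K⁴.
Q = 0.80 × 5.67×10⁻⁸ × 0.0244 × 1.11×10^12 = 1230 W.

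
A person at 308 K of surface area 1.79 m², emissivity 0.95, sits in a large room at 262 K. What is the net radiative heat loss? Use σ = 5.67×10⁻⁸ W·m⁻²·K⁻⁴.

Q ≈ 413 W

Q = εσA(T⁴ − T_s⁴). T⁴ − T_s⁴ = (308)⁴ − (262)⁴ = 9.00×10^9 − 4.71×10^9 = 4.29×10^9 K⁴.
Q = 0.95 × 5.67×10⁻⁸ × 1.79 × 4.29×10^9 = 413 W.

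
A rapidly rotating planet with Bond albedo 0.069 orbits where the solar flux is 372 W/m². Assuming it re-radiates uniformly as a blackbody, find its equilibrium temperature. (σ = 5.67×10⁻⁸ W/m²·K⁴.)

T ≈ 198 K

Power absorbed = (1−a)S·πR²; power emitted = 4πR²σT⁴. Equating and cancelling πR²:
T = ((1−a)S / 4σ)^(1/4) = (346 / (4 × 5.67×10⁻⁸))^(1/4) = (1.53×10^9)^(1/4).
T = 198 K.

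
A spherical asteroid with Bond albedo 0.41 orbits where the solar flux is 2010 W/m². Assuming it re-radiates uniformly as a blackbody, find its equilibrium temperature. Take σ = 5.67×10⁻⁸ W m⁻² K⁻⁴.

T ≈ 269 K

Power absorbed = (1−a)S·πR²; power emitted = 4πR²σT⁴. Equating and cancelling πR²:
T = ((1−a)S / 4σ)^(1/4) = (1190 / (4 × 5.67×10⁻⁸))^(1/4) = (5.23×10^9)^(1/4).
T = 269 K.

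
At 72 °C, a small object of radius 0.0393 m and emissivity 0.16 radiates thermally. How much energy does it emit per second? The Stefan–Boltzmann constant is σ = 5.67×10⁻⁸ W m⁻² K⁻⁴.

P ≈ 2.49 W

A = 4πr² = 4π × (0.0393)² = 0.0194 m².
72 °C = 345 K.
P = εσAT⁴ = 0.16 × 5.67×10⁻⁸ × 0.0194 × (345)⁴ = 0.16 × 5.67×10⁻⁸ × 0.0194 × 1.42×10^10.
P = 2.49 W.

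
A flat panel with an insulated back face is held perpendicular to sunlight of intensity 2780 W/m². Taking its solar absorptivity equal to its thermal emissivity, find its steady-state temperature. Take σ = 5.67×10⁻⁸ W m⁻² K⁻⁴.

T ≈ 471 K

Absorbed flux αS = emitted flux εσT⁴ (one radiating face); with α = ε, T = (S/σ)^(1/4).
T = (2780 / 5.67×10⁻⁸)^(1/4) = (4.90×10^10)^(1/4).
T = 471 K.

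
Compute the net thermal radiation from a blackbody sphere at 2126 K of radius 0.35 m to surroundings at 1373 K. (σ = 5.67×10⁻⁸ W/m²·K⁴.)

A = 4πr² = 4π × (0.35)² = 1.54 m².
Q = σA(T⁴ − T_s⁴). T⁴ − T_s⁴ = (2126)⁴ − (1373)⁴ = 2.04×10^13 − 3.55×10^12 = 1.69×10^13 K⁴.
Q = 5.67×10⁻⁸ × 1.54 × 1.69×10^13 = 1.47×10^6 W.

Q ≈ 1.47×10^6 W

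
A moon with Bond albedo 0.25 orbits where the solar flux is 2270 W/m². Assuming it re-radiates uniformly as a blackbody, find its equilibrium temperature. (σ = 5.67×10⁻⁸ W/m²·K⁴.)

Power absorbed = (1−a)S·πR²; power emitted = 4πR²σT⁴. Equating and cancelling πR²:
T = ((1−a)S / 4σ)^(1/4) = (1700 / (4 × 5.67×10⁻⁸))^(1/4) = (7.51×10^9)^(1/4).
T = 294 K.

T ≈ 294 K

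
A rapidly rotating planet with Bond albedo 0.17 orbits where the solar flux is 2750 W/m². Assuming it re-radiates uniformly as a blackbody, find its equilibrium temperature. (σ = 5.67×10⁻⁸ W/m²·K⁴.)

T ≈ 317 K

Power absorbed = (1−a)S·πR²; power emitted = 4πR²σT⁴. Equating and cancelling πR²:
T = ((1−a)S / 4σ)^(1/4) = (2280 / (4 × 5.67×10⁻⁸))^(1/4) = (1.01×10^10)^(1/4).
T = 317 K.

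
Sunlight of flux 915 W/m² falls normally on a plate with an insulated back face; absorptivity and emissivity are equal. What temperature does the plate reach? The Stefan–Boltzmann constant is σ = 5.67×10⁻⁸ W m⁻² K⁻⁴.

T ≈ 356 K

Absorbed flux αS = emitted flux εσT⁴ (one radiating face); with α = ε, T = (S/σ)^(1/4).
T = (915 / 5.67×10⁻⁸)^(1/4) = (1.61×10^10)^(1/4).
T = 356 K.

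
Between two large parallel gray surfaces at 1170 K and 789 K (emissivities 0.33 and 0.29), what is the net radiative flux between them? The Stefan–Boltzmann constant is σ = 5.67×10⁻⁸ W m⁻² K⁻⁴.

For two large parallel gray plates, q = σ(T₁⁴ − T₂⁴) / (1/ε₁ + 1/ε₂ − 1).
1/ε₁ + 1/ε₂ − 1 = 1/0.33 + 1/0.29 − 1 = 5.479.
T₁⁴ − T₂⁴ = 1.87×10^12 − 3.88×10^11 = 1.49×10^12 K⁴.
q = 5.67×10⁻⁸ × 1.49×10^12 / 5.479 = 15400 W/m².

q ≈ 15400 W/m²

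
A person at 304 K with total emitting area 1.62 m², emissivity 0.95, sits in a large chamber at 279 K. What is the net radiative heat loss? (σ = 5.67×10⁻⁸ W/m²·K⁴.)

Q ≈ 217 W

Q = εσA(T⁴ − T_s⁴). T⁴ − T_s⁴ = (304)⁴ − (279)⁴ = 8.54×10^9 − 6.06×10^9 = 2.48×10^9 K⁴.
Q = 0.95 × 5.67×10⁻⁸ × 1.62 × 2.48×10^9 = 217 W.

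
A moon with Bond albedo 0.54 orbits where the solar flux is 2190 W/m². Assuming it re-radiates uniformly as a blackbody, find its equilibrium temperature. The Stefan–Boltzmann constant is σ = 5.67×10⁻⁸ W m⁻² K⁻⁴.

T ≈ 258 K

Power absorbed = (1−a)S·πR²; power emitted = 4πR²σT⁴. Equating and cancelling πR²:
T = ((1−a)S / 4σ)^(1/4) = (1010 / (4 × 5.67×10⁻⁸))^(1/4) = (4.44×10^9)^(1/4).
T = 258 K.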